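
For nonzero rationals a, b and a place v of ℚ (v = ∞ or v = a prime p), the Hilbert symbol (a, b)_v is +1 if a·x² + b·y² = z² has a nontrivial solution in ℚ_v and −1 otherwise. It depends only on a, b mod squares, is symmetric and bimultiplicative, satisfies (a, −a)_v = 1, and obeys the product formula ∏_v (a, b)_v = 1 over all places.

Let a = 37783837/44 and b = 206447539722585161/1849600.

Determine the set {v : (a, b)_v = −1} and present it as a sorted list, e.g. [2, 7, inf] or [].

(a, b) ≡ (1463, 41) mod (ℚ^×)²; places V = {2, 5, 7, 11, 13, 17, 19, 41, ∞}.
(a,b)_19: α=1, u≡17; β=2, v≡15 (mod 19); (17|19)=+1, (15|19)=-1; sign (−1)^0·+1^2·-1^1 = -1.
(a,b)_∞: sgn(1463)=+, sgn(41)=+, so +1.
(a,b)_5: α=0, u≡3; β=-2, v≡4 (mod 5); (3|5)=-1, (4|5)=+1; sign (−1)^0·-1^-2·+1^0 = +1.
(a,b)_17: α=0, u≡13; β=-2, v≡12 (mod 17); (13|17)=+1, (12|17)=-1; sign (−1)^0·+1^-2·-1^0 = +1.
(a,b)_41: α=2, u≡3; β=3, v≡2 (mod 41); (3|41)=-1, (2|41)=+1; sign (−1)^0·-1^3·+1^2 = -1.
(a,b)_11: α=-1, u≡9; β=2, v≡8 (mod 11); (9|11)=+1, (8|11)=-1; sign (−1)^0·+1^2·-1^-1 = -1.
(a,b)_13: α=2, u≡5; β=4, v≡6 (mod 13); (5|13)=-1, (6|13)=-1; sign (−1)^0·-1^4·-1^2 = +1.
(a,b)_7: α=1, u≡6; β=4, v≡5 (mod 7); (6|7)=-1, (5|7)=-1; sign (−1)^0·-1^4·-1^1 = -1.
(a,b)_2: α=-2, β=-8; u≡7, v≡1 (mod 8); ε(u)ε(v)=1·0, αω(v)=-2·0, βω(u)=-8·0; sum ≡ 0  ⇒  +1.
(1463, 41 / ℚ) ramifies at {7, 11, 19, 41}: a division algebra.

[7, 11, 19, 41]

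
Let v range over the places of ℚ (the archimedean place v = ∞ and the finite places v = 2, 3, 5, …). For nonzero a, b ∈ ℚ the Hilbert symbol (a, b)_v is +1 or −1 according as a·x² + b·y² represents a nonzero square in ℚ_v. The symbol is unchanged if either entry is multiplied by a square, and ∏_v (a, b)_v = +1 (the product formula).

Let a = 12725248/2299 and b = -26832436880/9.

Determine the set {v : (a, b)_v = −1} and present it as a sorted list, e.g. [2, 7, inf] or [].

(a, b) ≡ (817, -4645505) mod (ℚ^×)²; places V = {2, 3, 5, 11, 17, 19, 31, 41, 43, ∞}.
(a,b)_19: α=-1, u≡16; β=2, v≡8 (mod 19); (16|19)=+1, (8|19)=-1; sign (−1)^0·+1^2·-1^-1 = -1.
(a,b)_11: α=-2, u≡1; β=0, v≡9 (mod 11); (1|11)=+1, (9|11)=+1; sign (−1)^0·+1^0·+1^-2 = +1.
(a,b)_3: α=0, u≡1; β=-2, v≡1 (mod 3); (1|3)=+1, (1|3)=+1; sign (−1)^0·+1^-2·+1^0 = +1.
(a,b)_5: α=0, u≡2; β=1, v≡1 (mod 5); (2|5)=-1, (1|5)=+1; sign (−1)^0·-1^1·+1^0 = -1.
(a,b)_41: α=0, u≡26; β=1, v≡35 (mod 41); (26|41)=-1, (35|41)=-1; sign (−1)^0·-1^1·-1^0 = -1.
(a,b)_17: α=2, u≡9; β=1, v≡5 (mod 17); (9|17)=+1, (5|17)=-1; sign (−1)^0·+1^1·-1^2 = +1.
(a,b)_43: α=1, u≡22; β=1, v≡23 (mod 43); (22|43)=-1, (23|43)=+1; sign (−1)^1·-1^1·+1^1 = +1.
(a,b)_2: α=10, β=4; u≡1, v≡7 (mod 8); ε(u)ε(v)=0·1, αω(v)=10·0, βω(u)=4·0; sum ≡ 0  ⇒  +1.
(a,b)_31: α=0, u≡24; β=1, v≡23 (mod 31); (24|31)=-1, (23|31)=-1; sign (−1)^0·-1^1·-1^0 = -1.
(a,b)_∞: sgn(817)=+, sgn(-4645505)=−, so +1.
(817, -4645505 / ℚ) ramifies at {5, 19, 31, 41}: a division algebra.

[5, 19, 31, 41]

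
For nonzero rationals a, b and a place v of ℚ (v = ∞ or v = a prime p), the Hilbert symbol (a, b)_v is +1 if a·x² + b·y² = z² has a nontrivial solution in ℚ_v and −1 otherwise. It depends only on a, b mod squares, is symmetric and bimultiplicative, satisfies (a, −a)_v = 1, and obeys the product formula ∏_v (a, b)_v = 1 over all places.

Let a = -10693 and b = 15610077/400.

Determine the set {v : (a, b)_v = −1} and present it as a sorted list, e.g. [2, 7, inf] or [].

Mod squares: a ≡ -37, b ≡ 437. Check v ∈ {∞, 2, 3, 5, 7, 17, 19, 23, 37}.
v=23: a=23^0·(≡2), b=23^1·(≡17) mod 23; (2|23)=+1, (17|23)=-1; (−1)^{0·1·11}·(+1)^1·(-1)^0 = +1.
v=7: a=7^0·(≡3), b=7^2·(≡3) mod 7; (3|7)=-1, (3|7)=-1; (−1)^{0·2·3}·(-1)^2·(-1)^0 = +1.
v=37: a=37^1·(≡7), b=37^0·(≡16) mod 37; (7|37)=+1, (16|37)=+1; (−1)^{1·0·18}·(+1)^0·(+1)^1 = +1.
v=2: v_2(a)=0, v_2(b)=-4; units ≡ 3, 5 (mod 8); ε·ε+αω+βω = 1·0+0·1+-4·1 ≡ 0  ⇒  (a,b)_2 = +1.
v=5: a=5^0·(≡2), b=5^-2·(≡2) mod 5; (2|5)=-1, (2|5)=-1; (−1)^{0·-2·2}·(-1)^-2·(-1)^0 = +1.
v=3: a=3^0·(≡2), b=3^6·(≡2) mod 3; (2|3)=-1, (2|3)=-1; (−1)^{0·6·1}·(-1)^6·(-1)^0 = +1.
v=17: a=17^2·(≡14), b=17^0·(≡11) mod 17; (14|17)=-1, (11|17)=-1; (−1)^{2·0·8}·(-1)^0·(-1)^2 = +1.
v=19: a=19^0·(≡4), b=19^1·(≡4) mod 19; (4|19)=+1, (4|19)=+1; (−1)^{0·1·9}·(+1)^1·(+1)^0 = +1.
v=∞: -37 < 0 and 437 > 0  ⇒  (a,b)_∞ = +1.
Every local symbol is +1, so the conic -37·x² + 437·y² = z² has ℚ_v-points for all v and hence a ℚ-point; (a, b / ℚ) ≅ M_2(ℚ).

[]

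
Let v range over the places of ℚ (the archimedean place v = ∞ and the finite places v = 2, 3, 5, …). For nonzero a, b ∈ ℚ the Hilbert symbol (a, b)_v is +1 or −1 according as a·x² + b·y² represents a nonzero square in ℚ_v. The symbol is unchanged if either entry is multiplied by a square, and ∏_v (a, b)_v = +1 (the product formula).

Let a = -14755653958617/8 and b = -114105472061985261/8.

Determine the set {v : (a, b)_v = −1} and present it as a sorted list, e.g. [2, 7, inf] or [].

Mod squares: a ≡ -54834, b ≡ -858. Check v ∈ {∞, 2, 3, 11, 13, 19, 37}.
v=11: a=11^2·(≡4), b=11^3·(≡7) mod 11; (4|11)=+1, (7|11)=-1; (−1)^{2·3·5}·(+1)^3·(-1)^2 = +1.
v=37: a=37^3·(≡18), b=37^4·(≡25) mod 37; (18|37)=-1, (25|37)=+1; (−1)^{3·4·18}·(-1)^4·(+1)^3 = +1.
v=3: a=3^3·(≡1), b=3^3·(≡2) mod 3; (1|3)=+1, (2|3)=-1; (−1)^{3·3·1}·(+1)^3·(-1)^3 = +1.
v=2: v_2(a)=-3, v_2(b)=-3; units ≡ 7, 3 (mod 8); ε·ε+αω+βω = 1·1+-3·1+-3·0 ≡ 0  ⇒  (a,b)_2 = +1.
v=∞: -54834 < 0 and -858 < 0  ⇒  (a,b)_∞ = -1.
v=13: a=13^1·(≡6), b=13^1·(≡1) mod 13; (6|13)=-1, (1|13)=+1; (−1)^{1·1·6}·(-1)^1·(+1)^1 = -1.
v=19: a=19^3·(≡15), b=19^4·(≡6) mod 19; (15|19)=-1, (6|19)=+1; (−1)^{3·4·9}·(-1)^4·(+1)^3 = +1.
Ram(-54834, -858) = {13, ∞}; no ℚ_13-point on the conic.

[13, inf]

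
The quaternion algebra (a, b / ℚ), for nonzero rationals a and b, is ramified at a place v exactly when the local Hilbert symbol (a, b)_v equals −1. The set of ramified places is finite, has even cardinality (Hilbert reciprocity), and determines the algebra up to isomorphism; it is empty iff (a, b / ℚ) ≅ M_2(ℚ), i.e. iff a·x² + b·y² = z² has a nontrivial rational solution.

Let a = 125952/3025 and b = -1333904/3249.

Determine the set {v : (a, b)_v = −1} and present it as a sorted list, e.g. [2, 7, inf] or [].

Mod squares: a ≡ 123, b ≡ -689. Check v ∈ {∞, 2, 3, 5, 11, 13, 19, 41, 53}.
v=41: a=41^1·(≡14), b=41^0·(≡40) mod 41; (14|41)=-1, (40|41)=+1; (−1)^{1·0·20}·(-1)^0·(+1)^1 = +1.
v=19: a=19^0·(≡5), b=19^-2·(≡18) mod 19; (5|19)=+1, (18|19)=-1; (−1)^{0·-2·9}·(+1)^-2·(-1)^0 = +1.
v=5: a=5^-2·(≡2), b=5^0·(≡4) mod 5; (2|5)=-1, (4|5)=+1; (−1)^{-2·0·2}·(-1)^0·(+1)^-2 = +1.
v=11: a=11^-2·(≡8), b=11^2·(≡5) mod 11; (8|11)=-1, (5|11)=+1; (−1)^{-2·2·5}·(-1)^2·(+1)^-2 = +1.
v=3: a=3^1·(≡2), b=3^-2·(≡1) mod 3; (2|3)=-1, (1|3)=+1; (−1)^{1·-2·1}·(-1)^-2·(+1)^1 = +1.
v=2: v_2(a)=10, v_2(b)=4; units ≡ 3, 7 (mod 8); ε·ε+αω+βω = 1·1+10·0+4·1 ≡ 1  ⇒  (a,b)_2 = -1.
v=53: a=53^0·(≡6), b=53^1·(≡17) mod 53; (6|53)=+1, (17|53)=+1; (−1)^{0·1·26}·(+1)^1·(+1)^0 = +1.
v=13: a=13^0·(≡11), b=13^1·(≡12) mod 13; (11|13)=-1, (12|13)=+1; (−1)^{0·1·6}·(-1)^1·(+1)^0 = -1.
v=∞: 123 > 0 and -689 < 0  ⇒  (a,b)_∞ = +1.
Ram(123, -689) = {2, 13}; no ℚ_2-point on the conic.

[2, 13]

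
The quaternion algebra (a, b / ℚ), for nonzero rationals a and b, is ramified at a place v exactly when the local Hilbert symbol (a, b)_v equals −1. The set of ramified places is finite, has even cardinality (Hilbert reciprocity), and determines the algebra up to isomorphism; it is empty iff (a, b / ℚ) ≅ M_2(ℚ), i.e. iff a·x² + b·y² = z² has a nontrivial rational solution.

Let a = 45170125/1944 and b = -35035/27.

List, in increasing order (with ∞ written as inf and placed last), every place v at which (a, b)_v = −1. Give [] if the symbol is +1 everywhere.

(a, b) ≡ (30030, -2145) mod (ℚ^×)²; places V = {2, 3, 5, 7, 11, 13, 19, ∞}.
(a,b)_5: α=3, u≡4; β=1, v≡4 (mod 5); (4|5)=+1, (4|5)=+1; sign (−1)^0·+1^1·+1^3 = +1.
(a,b)_19: α=2, u≡8; β=0, v≡12 (mod 19); (8|19)=-1, (12|19)=-1; sign (−1)^0·-1^0·-1^2 = +1.
(a,b)_3: α=-5, u≡2; β=-3, v≡2 (mod 3); (2|3)=-1, (2|3)=-1; sign (−1)^1·-1^-3·-1^-5 = -1.
(a,b)_11: α=1, u≡8; β=1, v≡1 (mod 11); (8|11)=-1, (1|11)=+1; sign (−1)^1·-1^1·+1^1 = +1.
(a,b)_∞: sgn(30030)=+, sgn(-2145)=−, so +1.
(a,b)_2: α=-3, β=0; u≡7, v≡7 (mod 8); ε(u)ε(v)=1·1, αω(v)=-3·0, βω(u)=0·0; sum ≡ 1  ⇒  -1.
(a,b)_7: α=1, u≡6; β=2, v≡1 (mod 7); (6|7)=-1, (1|7)=+1; sign (−1)^0·-1^2·+1^1 = +1.
(a,b)_13: α=1, u≡9; β=1, v≡9 (mod 13); (9|13)=+1, (9|13)=+1; sign (−1)^0·+1^1·+1^1 = +1.
Ram(30030, -2145) = {2, 3}; no ℚ_2-point on the conic.

[2, 3]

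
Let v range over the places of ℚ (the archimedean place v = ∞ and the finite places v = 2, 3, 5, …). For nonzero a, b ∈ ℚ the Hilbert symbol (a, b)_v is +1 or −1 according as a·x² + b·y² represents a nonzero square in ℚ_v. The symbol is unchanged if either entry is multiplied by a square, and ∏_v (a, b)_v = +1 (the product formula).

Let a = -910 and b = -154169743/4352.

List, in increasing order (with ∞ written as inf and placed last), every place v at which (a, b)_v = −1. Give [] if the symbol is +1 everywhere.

[13, inf]

Mod squares: a ≡ -910, b ≡ -119. Check v ∈ {∞, 2, 5, 7, 13, 17, 19}.
v=19: a=19^0·(≡2), b=19^4·(≡14) mod 19; (2|19)=-1, (14|19)=-1; (−1)^{0·4·9}·(-1)^4·(-1)^0 = +1.
v=7: a=7^1·(≡3), b=7^1·(≡1) mod 7; (3|7)=-1, (1|7)=+1; (−1)^{1·1·3}·(-1)^1·(+1)^1 = +1.
v=2: v_2(a)=1, v_2(b)=-8; units ≡ 1, 1 (mod 8); ε·ε+αω+βω = 0·0+1·0+-8·0 ≡ 0  ⇒  (a,b)_2 = +1.
v=5: a=5^1·(≡3), b=5^0·(≡1) mod 5; (3|5)=-1, (1|5)=+1; (−1)^{1·0·2}·(-1)^0·(+1)^1 = +1.
v=13: a=13^1·(≡8), b=13^2·(≡8) mod 13; (8|13)=-1, (8|13)=-1; (−1)^{1·2·6}·(-1)^2·(-1)^1 = -1.
v=∞: -910 < 0 and -119 < 0  ⇒  (a,b)_∞ = -1.
v=17: a=17^0·(≡8), b=17^-1·(≡10) mod 17; (8|17)=+1, (10|17)=-1; (−1)^{0·-1·8}·(+1)^-1·(-1)^0 = +1.
Ram(-910, -119) = {13, ∞}; no ℚ_13-point on the conic.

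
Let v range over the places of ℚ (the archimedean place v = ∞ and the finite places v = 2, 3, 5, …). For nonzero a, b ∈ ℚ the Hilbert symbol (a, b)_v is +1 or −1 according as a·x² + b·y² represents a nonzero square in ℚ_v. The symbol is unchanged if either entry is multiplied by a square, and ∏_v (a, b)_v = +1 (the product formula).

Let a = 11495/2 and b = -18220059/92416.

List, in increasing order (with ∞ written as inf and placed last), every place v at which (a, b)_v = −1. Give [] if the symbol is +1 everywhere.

[2, 19]

Mod squares: a ≡ 190, b ≡ -11. Check v ∈ {∞, 2, 3, 5, 11, 13, 19}.
v=2: v_2(a)=-1, v_2(b)=-8; units ≡ 7, 5 (mod 8); ε·ε+αω+βω = 1·0+-1·1+-8·0 ≡ 1  ⇒  (a,b)_2 = -1.
v=3: a=3^0·(≡1), b=3^4·(≡1) mod 3; (1|3)=+1, (1|3)=+1; (−1)^{0·4·1}·(+1)^4·(+1)^0 = +1.
v=19: a=19^1·(≡8), b=19^-2·(≡18) mod 19; (8|19)=-1, (18|19)=-1; (−1)^{1·-2·9}·(-1)^-2·(-1)^1 = -1.
v=11: a=11^2·(≡9), b=11^3·(≡10) mod 11; (9|11)=+1, (10|11)=-1; (−1)^{2·3·5}·(+1)^3·(-1)^2 = +1.
v=∞: 190 > 0 and -11 < 0  ⇒  (a,b)_∞ = +1.
v=5: a=5^1·(≡2), b=5^0·(≡1) mod 5; (2|5)=-1, (1|5)=+1; (−1)^{1·0·2}·(-1)^0·(+1)^1 = +1.
v=13: a=13^0·(≡8), b=13^2·(≡2) mod 13; (8|13)=-1, (2|13)=-1; (−1)^{0·2·6}·(-1)^2·(-1)^0 = +1.
(190, -11 / ℚ) ramifies at {2, 19}: a division algebra.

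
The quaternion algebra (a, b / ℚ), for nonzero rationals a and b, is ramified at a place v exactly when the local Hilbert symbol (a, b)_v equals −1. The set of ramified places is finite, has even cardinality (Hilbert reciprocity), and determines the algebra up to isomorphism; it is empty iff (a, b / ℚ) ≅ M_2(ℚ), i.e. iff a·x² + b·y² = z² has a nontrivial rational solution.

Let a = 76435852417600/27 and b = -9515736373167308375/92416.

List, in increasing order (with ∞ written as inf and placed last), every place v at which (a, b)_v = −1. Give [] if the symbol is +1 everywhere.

Mod squares: a ≡ 3, b ≡ -25415. Check v ∈ {∞, 2, 3, 5, 7, 13, 17, 19, 23, 43}.
v=19: a=19^0·(≡15), b=19^-2·(≡11) mod 19; (15|19)=-1, (11|19)=+1; (−1)^{0·-2·9}·(-1)^-2·(+1)^0 = +1.
v=43: a=43^2·(≡27), b=43^4·(≡10) mod 43; (27|43)=-1, (10|43)=+1; (−1)^{2·4·21}·(-1)^4·(+1)^2 = +1.
v=2: v_2(a)=6, v_2(b)=-8; units ≡ 3, 1 (mod 8); ε·ε+αω+βω = 1·0+6·0+-8·1 ≡ 0  ⇒  (a,b)_2 = +1.
v=5: a=5^2·(≡2), b=5^3·(≡3) mod 5; (2|5)=-1, (3|5)=-1; (−1)^{2·3·2}·(-1)^3·(-1)^2 = -1.
v=17: a=17^2·(≡5), b=17^1·(≡9) mod 17; (5|17)=-1, (9|17)=+1; (−1)^{2·1·8}·(-1)^1·(+1)^2 = -1.
v=13: a=13^2·(≡3), b=13^3·(≡6) mod 13; (3|13)=+1, (6|13)=-1; (−1)^{2·3·6}·(+1)^3·(-1)^2 = +1.
v=7: a=7^0·(≡3), b=7^2·(≡2) mod 7; (3|7)=-1, (2|7)=+1; (−1)^{0·2·3}·(-1)^2·(+1)^0 = +1.
v=3: a=3^-3·(≡1), b=3^0·(≡1) mod 3; (1|3)=+1, (1|3)=+1; (−1)^{-3·0·1}·(+1)^0·(+1)^-3 = +1.
v=∞: 3 > 0 and -25415 < 0  ⇒  (a,b)_∞ = +1.
v=23: a=23^2·(≡6), b=23^3·(≡11) mod 23; (6|23)=+1, (11|23)=-1; (−1)^{2·3·11}·(+1)^3·(-1)^2 = +1.
|Ram(3, -25415)| = 2, even; anisotropic at {5, 17}.

[5, 17]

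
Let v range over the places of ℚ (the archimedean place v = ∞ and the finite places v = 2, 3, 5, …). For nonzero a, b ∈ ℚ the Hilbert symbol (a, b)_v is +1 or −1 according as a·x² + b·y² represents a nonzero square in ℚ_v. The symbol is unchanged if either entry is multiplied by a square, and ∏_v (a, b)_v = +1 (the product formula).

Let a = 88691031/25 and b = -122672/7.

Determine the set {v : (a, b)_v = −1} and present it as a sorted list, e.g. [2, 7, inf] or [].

(a, b) ≡ (6479, -53669) mod (ℚ^×)²; places V = {2, 3, 5, 7, 11, 13, 17, 19, 31, 41, ∞}.
(a,b)_∞: sgn(6479)=+, sgn(-53669)=−, so +1.
(a,b)_19: α=1, u≡8; β=0, v≡7 (mod 19); (8|19)=-1, (7|19)=+1; sign (−1)^0·-1^0·+1^1 = +1.
(a,b)_11: α=1, u≡10; β=1, v≡5 (mod 11); (10|11)=-1, (5|11)=+1; sign (−1)^1·-1^1·+1^1 = +1.
(a,b)_5: α=-2, u≡1; β=0, v≡4 (mod 5); (1|5)=+1, (4|5)=+1; sign (−1)^0·+1^0·+1^-2 = +1.
(a,b)_3: α=4, u≡2; β=0, v≡1 (mod 3); (2|3)=-1, (1|3)=+1; sign (−1)^0·-1^0·+1^4 = +1.
(a,b)_17: α=0, u≡1; β=1, v≡11 (mod 17); (1|17)=+1, (11|17)=-1; sign (−1)^0·+1^1·-1^0 = +1.
(a,b)_13: α=2, u≡11; β=0, v≡5 (mod 13); (11|13)=-1, (5|13)=-1; sign (−1)^0·-1^0·-1^2 = +1.
(a,b)_2: α=0, β=4; u≡7, v≡3 (mod 8); ε(u)ε(v)=1·1, αω(v)=0·1, βω(u)=4·0; sum ≡ 1  ⇒  -1.
(a,b)_41: α=0, u≡8; β=1, v≡6 (mod 41); (8|41)=+1, (6|41)=-1; sign (−1)^0·+1^1·-1^0 = +1.
(a,b)_31: α=1, u≡24; β=0, v≡17 (mod 31); (24|31)=-1, (17|31)=-1; sign (−1)^0·-1^0·-1^1 = -1.
(a,b)_7: α=0, u≡4; β=-1, v≡3 (mod 7); (4|7)=+1, (3|7)=-1; sign (−1)^0·+1^-1·-1^0 = +1.
(6479, -53669 / ℚ) ramifies at {2, 31}: a division algebra.

[2, 31]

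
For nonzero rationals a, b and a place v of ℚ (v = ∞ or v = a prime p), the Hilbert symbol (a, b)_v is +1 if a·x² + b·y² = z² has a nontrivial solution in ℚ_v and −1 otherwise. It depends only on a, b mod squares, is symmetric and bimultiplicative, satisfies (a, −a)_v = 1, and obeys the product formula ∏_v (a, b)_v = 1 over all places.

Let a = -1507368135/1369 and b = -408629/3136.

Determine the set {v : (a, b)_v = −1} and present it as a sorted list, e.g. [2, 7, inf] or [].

[17, inf]

(a, b) ≡ (-85215, -221) mod (ℚ^×)²; places V = {2, 3, 5, 7, 13, 17, 19, 23, 37, 43, ∞}.
(a,b)_23: α=1, u≡15; β=0, v≡13 (mod 23); (15|23)=-1, (13|23)=+1; sign (−1)^0·-1^0·+1^1 = +1.
(a,b)_43: α=0, u≡24; β=2, v≡2 (mod 43); (24|43)=+1, (2|43)=-1; sign (−1)^0·+1^2·-1^0 = +1.
(a,b)_13: α=1, u≡3; β=1, v≡9 (mod 13); (3|13)=+1, (9|13)=+1; sign (−1)^0·+1^1·+1^1 = +1.
(a,b)_∞: sgn(-85215)=−, sgn(-221)=−, so -1.
(a,b)_37: α=-2, u≡25; β=0, v≡33 (mod 37); (25|37)=+1, (33|37)=+1; sign (−1)^0·+1^0·+1^-2 = +1.
(a,b)_7: α=2, u≡3; β=-2, v≡3 (mod 7); (3|7)=-1, (3|7)=-1; sign (−1)^0·-1^-2·-1^2 = +1.
(a,b)_5: α=1, u≡2; β=0, v≡1 (mod 5); (2|5)=-1, (1|5)=+1; sign (−1)^0·-1^0·+1^1 = +1.
(a,b)_19: α=3, u≡8; β=0, v≡4 (mod 19); (8|19)=-1, (4|19)=+1; sign (−1)^0·-1^0·+1^3 = +1.
(a,b)_17: α=0, u≡6; β=1, v≡15 (mod 17); (6|17)=-1, (15|17)=+1; sign (−1)^0·-1^1·+1^0 = -1.
(a,b)_3: α=1, u≡2; β=0, v≡1 (mod 3); (2|3)=-1, (1|3)=+1; sign (−1)^0·-1^0·+1^1 = +1.
(a,b)_2: α=0, β=-6; u≡1, v≡3 (mod 8); ε(u)ε(v)=0·1, αω(v)=0·1, βω(u)=-6·0; sum ≡ 0  ⇒  +1.
|Ram(-85215, -221)| = 2, even; anisotropic at {17, ∞}.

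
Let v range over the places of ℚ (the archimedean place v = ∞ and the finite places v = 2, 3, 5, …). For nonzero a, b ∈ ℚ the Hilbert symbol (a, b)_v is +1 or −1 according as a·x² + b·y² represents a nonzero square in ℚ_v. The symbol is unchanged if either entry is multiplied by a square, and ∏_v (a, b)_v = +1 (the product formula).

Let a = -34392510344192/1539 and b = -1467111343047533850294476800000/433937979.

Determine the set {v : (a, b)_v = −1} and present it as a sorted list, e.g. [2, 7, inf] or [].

Mod squares: a ≡ -145673, b ≡ -1522945. Check v ∈ {∞, 2, 3, 5, 7, 11, 13, 17, 19, 23, 37, 41, 59}.
v=37: a=37^0·(≡34), b=37^2·(≡4) mod 37; (34|37)=+1, (4|37)=+1; (−1)^{0·2·18}·(+1)^2·(+1)^0 = +1.
v=5: a=5^0·(≡2), b=5^5·(≡1) mod 5; (2|5)=-1, (1|5)=+1; (−1)^{0·5·2}·(-1)^5·(+1)^0 = -1.
v=41: a=41^1·(≡34), b=41^3·(≡25) mod 41; (34|41)=-1, (25|41)=+1; (−1)^{1·3·20}·(-1)^3·(+1)^1 = -1.
v=3: a=3^-4·(≡1), b=3^-8·(≡2) mod 3; (1|3)=+1, (2|3)=-1; (−1)^{-4·-8·1}·(+1)^-8·(-1)^-4 = +1.
v=11: a=11^1·(≡3), b=11^0·(≡3) mod 11; (3|11)=+1, (3|11)=+1; (−1)^{1·0·5}·(+1)^0·(+1)^1 = +1.
v=7: a=7^2·(≡2), b=7^4·(≡5) mod 7; (2|7)=+1, (5|7)=-1; (−1)^{2·4·3}·(+1)^4·(-1)^2 = +1.
v=17: a=17^1·(≡1), b=17^3·(≡3) mod 17; (1|17)=+1, (3|17)=-1; (−1)^{1·3·8}·(+1)^3·(-1)^1 = -1.
v=23: a=23^2·(≡2), b=23^5·(≡16) mod 23; (2|23)=+1, (16|23)=+1; (−1)^{2·5·11}·(+1)^5·(+1)^2 = +1.
v=∞: -145673 < 0 and -1522945 < 0  ⇒  (a,b)_∞ = -1.
v=59: a=59^0·(≡49), b=59^-2·(≡15) mod 59; (49|59)=+1, (15|59)=+1; (−1)^{0·-2·29}·(+1)^-2·(+1)^0 = +1.
v=19: a=19^-1·(≡17), b=19^-1·(≡11) mod 19; (17|19)=+1, (11|19)=+1; (−1)^{-1·-1·9}·(+1)^-1·(+1)^-1 = -1.
v=13: a=13^2·(≡7), b=13^0·(≡6) mod 13; (7|13)=-1, (6|13)=-1; (−1)^{2·0·6}·(-1)^0·(-1)^2 = +1.
v=2: v_2(a)=10, v_2(b)=16; units ≡ 7, 7 (mod 8); ε·ε+αω+βω = 1·1+10·0+16·0 ≡ 1  ⇒  (a,b)_2 = -1.
|Ram(-145673, -1522945)| = 6, even; anisotropic at {2, 5, 17, 19, 41, ∞}.

[2, 5, 17, 19, 41, inf]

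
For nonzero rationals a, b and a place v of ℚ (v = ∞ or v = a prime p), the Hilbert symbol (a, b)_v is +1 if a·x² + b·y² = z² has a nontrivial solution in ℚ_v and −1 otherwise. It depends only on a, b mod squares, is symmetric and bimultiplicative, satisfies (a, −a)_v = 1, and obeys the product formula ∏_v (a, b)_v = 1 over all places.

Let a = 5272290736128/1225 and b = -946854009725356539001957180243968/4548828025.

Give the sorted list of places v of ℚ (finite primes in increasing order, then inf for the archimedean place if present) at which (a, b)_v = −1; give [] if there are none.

(a, b) ≡ (8398, -884442) mod (ℚ^×)²; places V = {2, 3, 5, 7, 11, 13, 17, 19, 23, 29, 31, 41, 47, ∞}.
(a,b)_19: α=1, u≡16; β=4, v≡3 (mod 19); (16|19)=+1, (3|19)=-1; sign (−1)^0·+1^4·-1^1 = -1.
(a,b)_17: α=1, u≡4; β=3, v≡11 (mod 17); (4|17)=+1, (11|17)=-1; sign (−1)^0·+1^3·-1^1 = -1.
(a,b)_29: α=2, u≡17; β=3, v≡8 (mod 29); (17|29)=-1, (8|29)=-1; sign (−1)^0·-1^3·-1^2 = -1.
(a,b)_11: α=0, u≡5; β=2, v≡7 (mod 11); (5|11)=+1, (7|11)=-1; sign (−1)^0·+1^2·-1^0 = +1.
(a,b)_47: α=0, u≡16; β=-2, v≡18 (mod 47); (16|47)=+1, (18|47)=+1; sign (−1)^0·+1^-2·+1^0 = +1.
(a,b)_13: α=1, u≡10; β=3, v≡5 (mod 13); (10|13)=+1, (5|13)=-1; sign (−1)^0·+1^3·-1^1 = -1.
(a,b)_∞: sgn(8398)=+, sgn(-884442)=−, so +1.
(a,b)_5: α=-2, u≡2; β=-2, v≡2 (mod 5); (2|5)=-1, (2|5)=-1; sign (−1)^0·-1^-2·-1^-2 = +1.
(a,b)_7: α=-2, u≡6; β=-2, v≡2 (mod 7); (6|7)=-1, (2|7)=+1; sign (−1)^0·-1^-2·+1^-2 = +1.
(a,b)_3: α=6, u≡1; β=9, v≡2 (mod 3); (1|3)=+1, (2|3)=-1; sign (−1)^0·+1^9·-1^6 = +1.
(a,b)_31: α=0, u≡19; β=2, v≡19 (mod 31); (19|31)=+1, (19|31)=+1; sign (−1)^0·+1^2·+1^0 = +1.
(a,b)_41: α=0, u≡35; β=-2, v≡37 (mod 41); (35|41)=-1, (37|41)=+1; sign (−1)^0·-1^-2·+1^0 = +1.
(a,b)_23: α=0, u≡6; β=1, v≡8 (mod 23); (6|23)=+1, (8|23)=+1; sign (−1)^0·+1^1·+1^0 = +1.
(a,b)_2: α=11, β=19; u≡7, v≡3 (mod 8); ε(u)ε(v)=1·1, αω(v)=11·1, βω(u)=19·0; sum ≡ 0  ⇒  +1.
(8398, -884442 / ℚ) ramifies at {13, 17, 19, 29}: a division algebra.

[13, 17, 19, 29]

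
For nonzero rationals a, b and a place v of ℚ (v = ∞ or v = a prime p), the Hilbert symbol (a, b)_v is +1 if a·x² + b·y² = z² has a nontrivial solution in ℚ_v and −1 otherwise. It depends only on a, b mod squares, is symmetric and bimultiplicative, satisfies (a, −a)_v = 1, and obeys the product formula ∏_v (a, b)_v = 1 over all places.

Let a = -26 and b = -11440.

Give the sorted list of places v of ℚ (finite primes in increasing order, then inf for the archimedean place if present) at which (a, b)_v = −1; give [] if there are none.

Mod squares: a ≡ -26, b ≡ -715. Check v ∈ {∞, 2, 5, 11, 13}.
v=13: a=13^1·(≡11), b=13^1·(≡4) mod 13; (11|13)=-1, (4|13)=+1; (−1)^{1·1·6}·(-1)^1·(+1)^1 = -1.
v=2: v_2(a)=1, v_2(b)=4; units ≡ 3, 5 (mod 8); ε·ε+αω+βω = 1·0+1·1+4·1 ≡ 1  ⇒  (a,b)_2 = -1.
v=5: a=5^0·(≡4), b=5^1·(≡2) mod 5; (4|5)=+1, (2|5)=-1; (−1)^{0·1·2}·(+1)^1·(-1)^0 = +1.
v=11: a=11^0·(≡7), b=11^1·(≡5) mod 11; (7|11)=-1, (5|11)=+1; (−1)^{0·1·5}·(-1)^1·(+1)^0 = -1.
v=∞: -26 < 0 and -715 < 0  ⇒  (a,b)_∞ = -1.
|Ram(-26, -715)| = 4, even; anisotropic at {2, 11, 13, ∞}.

[2, 11, 13, inf]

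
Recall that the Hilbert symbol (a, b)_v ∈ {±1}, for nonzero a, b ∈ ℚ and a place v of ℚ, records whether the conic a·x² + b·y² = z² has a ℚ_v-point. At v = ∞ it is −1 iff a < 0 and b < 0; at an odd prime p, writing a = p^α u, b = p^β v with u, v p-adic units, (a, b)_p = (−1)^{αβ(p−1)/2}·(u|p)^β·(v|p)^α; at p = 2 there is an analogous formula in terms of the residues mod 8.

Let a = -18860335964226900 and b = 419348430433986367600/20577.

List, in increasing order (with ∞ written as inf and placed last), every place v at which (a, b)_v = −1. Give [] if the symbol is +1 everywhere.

[2, 3, 11, 23]

(a, b) ≡ (-1937221, 1767) mod (ℚ^×)²; places V = {2, 3, 5, 11, 13, 17, 19, 23, 31, ∞}.
(a,b)_∞: sgn(-1937221)=−, sgn(1767)=+, so +1.
(a,b)_3: α=2, u≡2; β=-1, v≡1 (mod 3); (2|3)=-1, (1|3)=+1; sign (−1)^0·-1^-1·+1^2 = -1.
(a,b)_11: α=3, u≡8; β=4, v≡8 (mod 11); (8|11)=-1, (8|11)=-1; sign (−1)^0·-1^4·-1^3 = -1.
(a,b)_5: α=2, u≡4; β=2, v≡2 (mod 5); (4|5)=+1, (2|5)=-1; sign (−1)^0·+1^2·-1^2 = +1.
(a,b)_2: α=2, β=4; u≡3, v≡7 (mod 8); ε(u)ε(v)=1·1, αω(v)=2·0, βω(u)=4·1; sum ≡ 1  ⇒  -1.
(a,b)_13: α=3, u≡8; β=4, v≡1 (mod 13); (8|13)=-1, (1|13)=+1; sign (−1)^0·-1^4·+1^3 = +1.
(a,b)_19: α=1, u≡12; β=-3, v≡9 (mod 19); (12|19)=-1, (9|19)=+1; sign (−1)^1·-1^-3·+1^1 = +1.
(a,b)_17: α=0, u≡5; β=2, v≡16 (mod 17); (5|17)=-1, (16|17)=+1; sign (−1)^0·-1^2·+1^0 = +1.
(a,b)_31: α=1, u≡14; β=1, v≡15 (mod 31); (14|31)=+1, (15|31)=-1; sign (−1)^1·+1^1·-1^1 = +1.
(a,b)_23: α=3, u≡17; β=4, v≡15 (mod 23); (17|23)=-1, (15|23)=-1; sign (−1)^0·-1^4·-1^3 = -1.
(-1937221, 1767 / ℚ) ramifies at {2, 3, 11, 23}: a division algebra.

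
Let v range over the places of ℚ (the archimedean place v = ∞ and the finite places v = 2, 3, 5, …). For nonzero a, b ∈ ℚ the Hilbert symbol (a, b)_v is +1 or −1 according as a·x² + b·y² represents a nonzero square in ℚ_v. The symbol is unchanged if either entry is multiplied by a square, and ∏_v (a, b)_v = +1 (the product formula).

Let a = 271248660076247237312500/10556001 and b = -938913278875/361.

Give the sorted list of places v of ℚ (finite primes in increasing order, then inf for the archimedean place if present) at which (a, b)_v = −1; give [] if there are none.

Mod squares: a ≡ 13, b ≡ -6355. Check v ∈ {∞, 2, 3, 5, 11, 13, 17, 19, 31, 41}.
v=13: a=13^3·(≡3), b=13^2·(≡8) mod 13; (3|13)=+1, (8|13)=-1; (−1)^{3·2·6}·(+1)^2·(-1)^3 = -1.
v=3: a=3^-4·(≡1), b=3^0·(≡2) mod 3; (1|3)=+1, (2|3)=-1; (−1)^{-4·0·1}·(+1)^0·(-1)^-4 = +1.
v=∞: 13 > 0 and -6355 < 0  ⇒  (a,b)_∞ = +1.
v=17: a=17^4·(≡2), b=17^2·(≡5) mod 17; (2|17)=+1, (5|17)=-1; (−1)^{4·2·8}·(+1)^2·(-1)^4 = +1.
v=31: a=31^2·(≡21), b=31^1·(≡24) mod 31; (21|31)=-1, (24|31)=-1; (−1)^{2·1·15}·(-1)^1·(-1)^2 = -1.
v=19: a=19^-4·(≡14), b=19^-2·(≡3) mod 19; (14|19)=-1, (3|19)=-1; (−1)^{-4·-2·9}·(-1)^-2·(-1)^-4 = +1.
v=11: a=11^4·(≡6), b=11^2·(≡1) mod 11; (6|11)=-1, (1|11)=+1; (−1)^{4·2·5}·(-1)^2·(+1)^4 = +1.
v=5: a=5^6·(≡3), b=5^3·(≡4) mod 5; (3|5)=-1, (4|5)=+1; (−1)^{6·3·2}·(-1)^3·(+1)^6 = -1.
v=41: a=41^2·(≡35), b=41^1·(≡9) mod 41; (35|41)=-1, (9|41)=+1; (−1)^{2·1·20}·(-1)^1·(+1)^2 = -1.
v=2: v_2(a)=2, v_2(b)=0; units ≡ 5, 5 (mod 8); ε·ε+αω+βω = 0·0+2·1+0·1 ≡ 0  ⇒  (a,b)_2 = +1.
Ram(13, -6355) = {5, 13, 31, 41}; no ℚ_5-point on the conic.

[5, 13, 31, 41]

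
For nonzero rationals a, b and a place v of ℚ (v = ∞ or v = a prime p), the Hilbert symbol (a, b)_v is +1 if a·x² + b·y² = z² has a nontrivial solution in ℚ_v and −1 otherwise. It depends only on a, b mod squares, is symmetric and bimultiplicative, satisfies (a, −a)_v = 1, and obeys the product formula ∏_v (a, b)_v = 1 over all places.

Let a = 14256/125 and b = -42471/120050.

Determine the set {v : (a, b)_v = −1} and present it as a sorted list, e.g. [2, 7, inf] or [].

[5, 11]

Mod squares: a ≡ 55, b ≡ -78. Check v ∈ {∞, 2, 3, 5, 7, 11, 13}.
v=2: v_2(a)=4, v_2(b)=-1; units ≡ 7, 1 (mod 8); ε·ε+αω+βω = 1·0+4·0+-1·0 ≡ 0  ⇒  (a,b)_2 = +1.
v=3: a=3^4·(≡1), b=3^3·(≡1) mod 3; (1|3)=+1, (1|3)=+1; (−1)^{4·3·1}·(+1)^3·(+1)^4 = +1.
v=5: a=5^-3·(≡1), b=5^-2·(≡2) mod 5; (1|5)=+1, (2|5)=-1; (−1)^{-3·-2·2}·(+1)^-2·(-1)^-3 = -1.
v=∞: 55 > 0 and -78 < 0  ⇒  (a,b)_∞ = +1.
v=13: a=13^0·(≡1), b=13^1·(≡6) mod 13; (1|13)=+1, (6|13)=-1; (−1)^{0·1·6}·(+1)^1·(-1)^0 = +1.
v=11: a=11^1·(≡5), b=11^2·(≡8) mod 11; (5|11)=+1, (8|11)=-1; (−1)^{1·2·5}·(+1)^2·(-1)^1 = -1.
v=7: a=7^0·(≡3), b=7^-4·(≡5) mod 7; (3|7)=-1, (5|7)=-1; (−1)^{0·-4·3}·(-1)^-4·(-1)^0 = +1.
Ram(55, -78) = {5, 11}; no ℚ_5-point on the conic.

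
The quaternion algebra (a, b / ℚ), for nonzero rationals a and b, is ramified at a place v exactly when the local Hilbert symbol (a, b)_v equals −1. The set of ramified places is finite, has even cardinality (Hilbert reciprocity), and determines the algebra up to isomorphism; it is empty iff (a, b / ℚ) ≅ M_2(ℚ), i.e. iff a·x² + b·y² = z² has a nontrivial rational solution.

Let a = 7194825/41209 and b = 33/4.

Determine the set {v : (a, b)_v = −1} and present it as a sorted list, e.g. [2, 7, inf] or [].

[11, 19]

Mod squares: a ≡ 3553, b ≡ 33. Check v ∈ {∞, 2, 3, 5, 7, 11, 17, 19, 29}.
v=29: a=29^-2·(≡18), b=29^0·(≡1) mod 29; (18|29)=-1, (1|29)=+1; (−1)^{-2·0·14}·(-1)^0·(+1)^-2 = +1.
v=17: a=17^1·(≡10), b=17^0·(≡4) mod 17; (10|17)=-1, (4|17)=+1; (−1)^{1·0·8}·(-1)^0·(+1)^1 = +1.
v=2: v_2(a)=0, v_2(b)=-2; units ≡ 1, 1 (mod 8); ε·ε+αω+βω = 0·0+0·0+-2·0 ≡ 0  ⇒  (a,b)_2 = +1.
v=∞: 3553 > 0 and 33 > 0  ⇒  (a,b)_∞ = +1.
v=5: a=5^2·(≡2), b=5^0·(≡2) mod 5; (2|5)=-1, (2|5)=-1; (−1)^{2·0·2}·(-1)^0·(-1)^2 = +1.
v=7: a=7^-2·(≡1), b=7^0·(≡3) mod 7; (1|7)=+1, (3|7)=-1; (−1)^{-2·0·3}·(+1)^0·(-1)^-2 = +1.
v=19: a=19^1·(≡7), b=19^0·(≡13) mod 19; (7|19)=+1, (13|19)=-1; (−1)^{1·0·9}·(+1)^0·(-1)^1 = -1.
v=3: a=3^4·(≡1), b=3^1·(≡2) mod 3; (1|3)=+1, (2|3)=-1; (−1)^{4·1·1}·(+1)^1·(-1)^4 = +1.
v=11: a=11^1·(≡5), b=11^1·(≡9) mod 11; (5|11)=+1, (9|11)=+1; (−1)^{1·1·5}·(+1)^1·(+1)^1 = -1.
|Ram(3553, 33)| = 2, even; anisotropic at {11, 19}.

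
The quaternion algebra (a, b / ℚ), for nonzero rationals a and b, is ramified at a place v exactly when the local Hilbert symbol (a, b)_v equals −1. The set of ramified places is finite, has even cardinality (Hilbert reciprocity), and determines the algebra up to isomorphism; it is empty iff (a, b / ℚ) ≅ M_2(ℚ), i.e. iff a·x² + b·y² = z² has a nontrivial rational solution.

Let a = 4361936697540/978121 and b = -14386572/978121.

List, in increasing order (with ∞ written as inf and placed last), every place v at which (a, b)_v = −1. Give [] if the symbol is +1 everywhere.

[3, 5]

(a, b) ≡ (2465, -123) mod (ℚ^×)²; places V = {2, 3, 5, 17, 19, 23, 29, 41, 43, ∞}.
(a,b)_17: α=1, u≡13; β=0, v≡2 (mod 17); (13|17)=+1, (2|17)=+1; sign (−1)^0·+1^0·+1^1 = +1.
(a,b)_2: α=2, β=2; u≡1, v≡5 (mod 8); ε(u)ε(v)=0·0, αω(v)=2·1, βω(u)=2·0; sum ≡ 0  ⇒  +1.
(a,b)_3: α=6, u≡2; β=5, v≡1 (mod 3); (2|3)=-1, (1|3)=+1; sign (−1)^0·-1^5·+1^6 = -1.
(a,b)_5: α=1, u≡3; β=0, v≡3 (mod 5); (3|5)=-1, (3|5)=-1; sign (−1)^0·-1^0·-1^1 = -1.
(a,b)_19: α=2, u≡13; β=2, v≡10 (mod 19); (13|19)=-1, (10|19)=-1; sign (−1)^0·-1^2·-1^2 = +1.
(a,b)_43: α=-2, u≡36; β=-2, v≡25 (mod 43); (36|43)=+1, (25|43)=+1; sign (−1)^0·+1^-2·+1^-2 = +1.
(a,b)_41: α=2, u≡33; β=1, v≡6 (mod 41); (33|41)=+1, (6|41)=-1; sign (−1)^0·+1^1·-1^2 = +1.
(a,b)_29: α=1, u≡14; β=0, v≡1 (mod 29); (14|29)=-1, (1|29)=+1; sign (−1)^0·-1^0·+1^1 = +1.
(a,b)_∞: sgn(2465)=+, sgn(-123)=−, so +1.
(a,b)_23: α=-2, u≡3; β=-2, v≡15 (mod 23); (3|23)=+1, (15|23)=-1; sign (−1)^0·+1^-2·-1^-2 = +1.
(2465, -123 / ℚ) ramifies at {3, 5}: a division algebra.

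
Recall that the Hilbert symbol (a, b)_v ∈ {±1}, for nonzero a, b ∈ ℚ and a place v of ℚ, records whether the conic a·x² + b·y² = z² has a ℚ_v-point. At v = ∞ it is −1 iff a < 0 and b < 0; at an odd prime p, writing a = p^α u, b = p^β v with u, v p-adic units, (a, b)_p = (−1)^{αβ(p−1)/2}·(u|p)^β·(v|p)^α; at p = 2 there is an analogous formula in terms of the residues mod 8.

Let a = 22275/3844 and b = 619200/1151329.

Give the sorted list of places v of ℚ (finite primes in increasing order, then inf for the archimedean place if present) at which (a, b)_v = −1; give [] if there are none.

[2, 11]

Mod squares: a ≡ 11, b ≡ 43. Check v ∈ {∞, 2, 3, 5, 11, 29, 31, 37, 43}.
v=∞: 11 > 0 and 43 > 0  ⇒  (a,b)_∞ = +1.
v=31: a=31^-2·(≡12), b=31^0·(≡22) mod 31; (12|31)=-1, (22|31)=-1; (−1)^{-2·0·15}·(-1)^0·(-1)^-2 = +1.
v=43: a=43^0·(≡38), b=43^1·(≡31) mod 43; (38|43)=+1, (31|43)=+1; (−1)^{0·1·21}·(+1)^1·(+1)^0 = +1.
v=29: a=29^0·(≡2), b=29^-2·(≡18) mod 29; (2|29)=-1, (18|29)=-1; (−1)^{0·-2·14}·(-1)^-2·(-1)^0 = +1.
v=37: a=37^0·(≡9), b=37^-2·(≡18) mod 37; (9|37)=+1, (18|37)=-1; (−1)^{0·-2·18}·(+1)^-2·(-1)^0 = +1.
v=2: v_2(a)=-2, v_2(b)=6; units ≡ 3, 3 (mod 8); ε·ε+αω+βω = 1·1+-2·1+6·1 ≡ 1  ⇒  (a,b)_2 = -1.
v=11: a=11^1·(≡9), b=11^0·(≡7) mod 11; (9|11)=+1, (7|11)=-1; (−1)^{1·0·5}·(+1)^0·(-1)^1 = -1.
v=5: a=5^2·(≡4), b=5^2·(≡2) mod 5; (4|5)=+1, (2|5)=-1; (−1)^{2·2·2}·(+1)^2·(-1)^2 = +1.
v=3: a=3^4·(≡2), b=3^2·(≡1) mod 3; (2|3)=-1, (1|3)=+1; (−1)^{4·2·1}·(-1)^2·(+1)^4 = +1.
|Ram(11, 43)| = 2, even; anisotropic at {2, 11}.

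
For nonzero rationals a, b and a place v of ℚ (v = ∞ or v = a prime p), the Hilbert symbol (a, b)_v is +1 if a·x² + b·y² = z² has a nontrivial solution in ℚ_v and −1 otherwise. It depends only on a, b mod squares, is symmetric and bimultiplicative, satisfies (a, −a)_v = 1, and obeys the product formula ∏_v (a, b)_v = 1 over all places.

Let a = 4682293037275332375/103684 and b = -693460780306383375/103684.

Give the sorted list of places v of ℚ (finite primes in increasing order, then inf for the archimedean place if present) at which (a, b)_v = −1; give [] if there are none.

(a, b) ≡ (1873495, -4240015) mod (ℚ^×)²; places V = {2, 3, 5, 7, 11, 13, 19, 23, 37, 41, 43, ∞}.
(a,b)_7: α=-2, u≡4; β=-2, v≡4 (mod 7); (4|7)=+1, (4|7)=+1; sign (−1)^0·+1^-2·+1^-2 = +1.
(a,b)_∞: sgn(1873495)=+, sgn(-4240015)=−, so +1.
(a,b)_41: α=1, u≡8; β=1, v≡22 (mod 41); (8|41)=+1, (22|41)=-1; sign (−1)^0·+1^1·-1^1 = -1.
(a,b)_23: α=-2, u≡20; β=-2, v≡13 (mod 23); (20|23)=-1, (13|23)=+1; sign (−1)^0·-1^-2·+1^-2 = +1.
(a,b)_5: α=3, u≡1; β=3, v≡2 (mod 5); (1|5)=+1, (2|5)=-1; sign (−1)^0·+1^3·-1^3 = -1.
(a,b)_11: α=0, u≡8; β=2, v≡1 (mod 11); (8|11)=-1, (1|11)=+1; sign (−1)^0·-1^2·+1^0 = +1.
(a,b)_37: α=1, u≡23; β=1, v≡22 (mod 37); (23|37)=-1, (22|37)=-1; sign (−1)^0·-1^1·-1^1 = +1.
(a,b)_3: α=4, u≡1; β=4, v≡2 (mod 3); (1|3)=+1, (2|3)=-1; sign (−1)^0·+1^4·-1^4 = +1.
(a,b)_19: α=3, u≡15; β=2, v≡17 (mod 19); (15|19)=-1, (17|19)=+1; sign (−1)^0·-1^2·+1^3 = +1.
(a,b)_43: α=4, u≡5; β=3, v≡27 (mod 43); (5|43)=-1, (27|43)=-1; sign (−1)^0·-1^3·-1^4 = -1.
(a,b)_13: α=1, u≡12; β=1, v≡11 (mod 13); (12|13)=+1, (11|13)=-1; sign (−1)^0·+1^1·-1^1 = -1.
(a,b)_2: α=-2, β=-2; u≡7, v≡1 (mod 8); ε(u)ε(v)=1·0, αω(v)=-2·0, βω(u)=-2·0; sum ≡ 0  ⇒  +1.
Ram(1873495, -4240015) = {5, 13, 41, 43}; no ℚ_5-point on the conic.

[5, 13, 41, 43]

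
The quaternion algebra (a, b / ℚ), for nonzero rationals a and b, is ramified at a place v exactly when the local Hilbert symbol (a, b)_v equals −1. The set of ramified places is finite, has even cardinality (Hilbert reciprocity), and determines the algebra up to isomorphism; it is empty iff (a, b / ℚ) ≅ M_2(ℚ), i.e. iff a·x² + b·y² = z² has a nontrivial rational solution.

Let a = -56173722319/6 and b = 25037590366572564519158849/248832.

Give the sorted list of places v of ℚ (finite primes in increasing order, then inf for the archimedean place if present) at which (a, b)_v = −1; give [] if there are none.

[13, 23]

(a, b) ≡ (-14586, 17043) mod (ℚ^×)²; places V = {2, 3, 11, 13, 17, 19, 23, ∞}.
(a,b)_17: α=1, u≡4; β=2, v≡1 (mod 17); (4|17)=+1, (1|17)=+1; sign (−1)^0·+1^2·+1^1 = +1.
(a,b)_13: α=1, u≡12; β=5, v≡6 (mod 13); (12|13)=+1, (6|13)=-1; sign (−1)^0·+1^5·-1^1 = -1.
(a,b)_3: α=-1, u≡1; β=-5, v≡2 (mod 3); (1|3)=+1, (2|3)=-1; sign (−1)^1·+1^-5·-1^-1 = +1.
(a,b)_11: α=3, u≡4; β=4, v≡3 (mod 11); (4|11)=+1, (3|11)=+1; sign (−1)^0·+1^4·+1^3 = +1.
(a,b)_2: α=-1, β=-10; u≡3, v≡3 (mod 8); ε(u)ε(v)=1·1, αω(v)=-1·1, βω(u)=-10·1; sum ≡ 0  ⇒  +1.
(a,b)_19: α=2, u≡6; β=5, v≡17 (mod 19); (6|19)=+1, (17|19)=+1; sign (−1)^0·+1^5·+1^2 = +1.
(a,b)_∞: sgn(-14586)=−, sgn(17043)=+, so +1.
(a,b)_23: α=2, u≡20; β=5, v≡17 (mod 23); (20|23)=-1, (17|23)=-1; sign (−1)^0·-1^5·-1^2 = -1.
(-14586, 17043 / ℚ) ramifies at {13, 23}: a division algebra.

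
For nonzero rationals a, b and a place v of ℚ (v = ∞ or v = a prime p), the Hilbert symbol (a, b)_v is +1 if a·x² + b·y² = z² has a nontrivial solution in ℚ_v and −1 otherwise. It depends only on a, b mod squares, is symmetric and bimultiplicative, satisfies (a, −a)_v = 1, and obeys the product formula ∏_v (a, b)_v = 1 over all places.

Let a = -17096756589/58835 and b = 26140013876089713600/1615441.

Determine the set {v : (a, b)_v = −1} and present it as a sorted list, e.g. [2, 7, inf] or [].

Mod squares: a ≡ -2415, b ≡ 391391. Check v ∈ {∞, 2, 3, 5, 7, 11, 13, 17, 23, 31, 41, 47, 53}.
v=3: a=3^7·(≡2), b=3^6·(≡2) mod 3; (2|3)=-1, (2|3)=-1; (−1)^{7·6·1}·(-1)^6·(-1)^7 = -1.
v=53: a=53^2·(≡41), b=53^0·(≡48) mod 53; (41|53)=-1, (48|53)=-1; (−1)^{2·0·26}·(-1)^0·(-1)^2 = +1.
v=47: a=47^0·(≡13), b=47^2·(≡38) mod 47; (13|47)=-1, (38|47)=-1; (−1)^{0·2·23}·(-1)^2·(-1)^0 = +1.
v=17: a=17^0·(≡9), b=17^1·(≡12) mod 17; (9|17)=+1, (12|17)=-1; (−1)^{0·1·8}·(+1)^1·(-1)^0 = +1.
v=41: a=41^-2·(≡1), b=41^-2·(≡10) mod 41; (1|41)=+1, (10|41)=+1; (−1)^{-2·-2·20}·(+1)^-2·(+1)^-2 = +1.
v=23: a=23^1·(≡10), b=23^3·(≡17) mod 23; (10|23)=-1, (17|23)=-1; (−1)^{1·3·11}·(-1)^3·(-1)^1 = -1.
v=∞: -2415 < 0 and 391391 > 0  ⇒  (a,b)_∞ = +1.
v=5: a=5^-1·(≡3), b=5^2·(≡4) mod 5; (3|5)=-1, (4|5)=+1; (−1)^{-1·2·2}·(-1)^2·(+1)^-1 = +1.
v=7: a=7^-1·(≡5), b=7^3·(≡2) mod 7; (5|7)=-1, (2|7)=+1; (−1)^{-1·3·3}·(-1)^3·(+1)^-1 = +1.
v=11: a=11^2·(≡9), b=11^1·(≡2) mod 11; (9|11)=+1, (2|11)=-1; (−1)^{2·1·5}·(+1)^1·(-1)^2 = +1.
v=2: v_2(a)=0, v_2(b)=6; units ≡ 1, 7 (mod 8); ε·ε+αω+βω = 0·1+0·0+6·0 ≡ 0  ⇒  (a,b)_2 = +1.
v=31: a=31^0·(≡11), b=31^-2·(≡5) mod 31; (11|31)=-1, (5|31)=+1; (−1)^{0·-2·15}·(-1)^-2·(+1)^0 = +1.
v=13: a=13^0·(≡1), b=13^1·(≡10) mod 13; (1|13)=+1, (10|13)=+1; (−1)^{0·1·6}·(+1)^1·(+1)^0 = +1.
Ram(-2415, 391391) = {3, 23}; no ℚ_3-point on the conic.

[3, 23]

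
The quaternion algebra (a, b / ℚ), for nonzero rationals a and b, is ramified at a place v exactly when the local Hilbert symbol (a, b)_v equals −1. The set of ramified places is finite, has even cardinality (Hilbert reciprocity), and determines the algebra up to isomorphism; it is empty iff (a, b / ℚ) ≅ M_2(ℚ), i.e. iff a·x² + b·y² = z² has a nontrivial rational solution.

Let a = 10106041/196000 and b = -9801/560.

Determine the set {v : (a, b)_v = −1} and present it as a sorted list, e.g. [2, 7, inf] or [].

[2, 7]

Mod squares: a ≡ 10, b ≡ -35. Check v ∈ {∞, 2, 3, 5, 7, 11, 17}.
v=∞: 10 > 0 and -35 < 0  ⇒  (a,b)_∞ = +1.
v=3: a=3^0·(≡1), b=3^4·(≡1) mod 3; (1|3)=+1, (1|3)=+1; (−1)^{0·4·1}·(+1)^4·(+1)^0 = +1.
v=5: a=5^-3·(≡2), b=5^-1·(≡2) mod 5; (2|5)=-1, (2|5)=-1; (−1)^{-3·-1·2}·(-1)^-1·(-1)^-3 = +1.
v=11: a=11^2·(≡10), b=11^2·(≡4) mod 11; (10|11)=-1, (4|11)=+1; (−1)^{2·2·5}·(-1)^2·(+1)^2 = +1.
v=2: v_2(a)=-5, v_2(b)=-4; units ≡ 5, 5 (mod 8); ε·ε+αω+βω = 0·0+-5·1+-4·1 ≡ 1  ⇒  (a,b)_2 = -1.
v=17: a=17^4·(≡10), b=17^0·(≡9) mod 17; (10|17)=-1, (9|17)=+1; (−1)^{4·0·8}·(-1)^0·(+1)^4 = +1.
v=7: a=7^-2·(≡5), b=7^-1·(≡2) mod 7; (5|7)=-1, (2|7)=+1; (−1)^{-2·-1·3}·(-1)^-1·(+1)^-2 = -1.
|Ram(10, -35)| = 2, even; anisotropic at {2, 7}.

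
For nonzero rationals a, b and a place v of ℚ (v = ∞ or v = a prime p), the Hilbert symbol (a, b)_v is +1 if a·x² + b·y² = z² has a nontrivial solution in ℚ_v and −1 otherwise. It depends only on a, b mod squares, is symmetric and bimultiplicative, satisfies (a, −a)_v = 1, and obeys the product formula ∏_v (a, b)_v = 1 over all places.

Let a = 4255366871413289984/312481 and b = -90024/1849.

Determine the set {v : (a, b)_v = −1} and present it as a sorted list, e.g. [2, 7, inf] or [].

Mod squares: a ≡ 26105069, b ≡ -186. Check v ∈ {∞, 2, 3, 11, 13, 19, 23, 31, 37, 41, 43, 47}.
v=41: a=41^1·(≡2), b=41^0·(≡3) mod 41; (2|41)=+1, (3|41)=-1; (−1)^{1·0·20}·(+1)^0·(-1)^1 = -1.
v=23: a=23^1·(≡14), b=23^0·(≡10) mod 23; (14|23)=-1, (10|23)=-1; (−1)^{1·0·11}·(-1)^0·(-1)^1 = -1.
v=13: a=13^-2·(≡9), b=13^0·(≡9) mod 13; (9|13)=+1, (9|13)=+1; (−1)^{-2·0·6}·(+1)^0·(+1)^-2 = +1.
v=37: a=37^2·(≡20), b=37^0·(≡3) mod 37; (20|37)=-1, (3|37)=+1; (−1)^{2·0·18}·(-1)^0·(+1)^2 = +1.
v=19: a=19^1·(≡7), b=19^0·(≡6) mod 19; (7|19)=+1, (6|19)=+1; (−1)^{1·0·9}·(+1)^0·(+1)^1 = +1.
v=3: a=3^0·(≡2), b=3^1·(≡1) mod 3; (2|3)=-1, (1|3)=+1; (−1)^{0·1·1}·(-1)^1·(+1)^0 = -1.
v=47: a=47^1·(≡24), b=47^0·(≡37) mod 47; (24|47)=+1, (37|47)=+1; (−1)^{1·0·23}·(+1)^0·(+1)^1 = +1.
v=31: a=31^3·(≡23), b=31^1·(≡16) mod 31; (23|31)=-1, (16|31)=+1; (−1)^{3·1·15}·(-1)^1·(+1)^3 = +1.
v=43: a=43^-2·(≡22), b=43^-2·(≡18) mod 43; (22|43)=-1, (18|43)=-1; (−1)^{-2·-2·21}·(-1)^-2·(-1)^-2 = +1.
v=11: a=11^2·(≡5), b=11^2·(≡4) mod 11; (5|11)=+1, (4|11)=+1; (−1)^{2·2·5}·(+1)^2·(+1)^2 = +1.
v=2: v_2(a)=10, v_2(b)=3; units ≡ 5, 3 (mod 8); ε·ε+αω+βω = 0·1+10·1+3·1 ≡ 1  ⇒  (a,b)_2 = -1.
v=∞: 26105069 > 0 and -186 < 0  ⇒  (a,b)_∞ = +1.
Ram(26105069, -186) = {2, 3, 23, 41}; no ℚ_2-point on the conic.

[2, 3, 23, 41]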